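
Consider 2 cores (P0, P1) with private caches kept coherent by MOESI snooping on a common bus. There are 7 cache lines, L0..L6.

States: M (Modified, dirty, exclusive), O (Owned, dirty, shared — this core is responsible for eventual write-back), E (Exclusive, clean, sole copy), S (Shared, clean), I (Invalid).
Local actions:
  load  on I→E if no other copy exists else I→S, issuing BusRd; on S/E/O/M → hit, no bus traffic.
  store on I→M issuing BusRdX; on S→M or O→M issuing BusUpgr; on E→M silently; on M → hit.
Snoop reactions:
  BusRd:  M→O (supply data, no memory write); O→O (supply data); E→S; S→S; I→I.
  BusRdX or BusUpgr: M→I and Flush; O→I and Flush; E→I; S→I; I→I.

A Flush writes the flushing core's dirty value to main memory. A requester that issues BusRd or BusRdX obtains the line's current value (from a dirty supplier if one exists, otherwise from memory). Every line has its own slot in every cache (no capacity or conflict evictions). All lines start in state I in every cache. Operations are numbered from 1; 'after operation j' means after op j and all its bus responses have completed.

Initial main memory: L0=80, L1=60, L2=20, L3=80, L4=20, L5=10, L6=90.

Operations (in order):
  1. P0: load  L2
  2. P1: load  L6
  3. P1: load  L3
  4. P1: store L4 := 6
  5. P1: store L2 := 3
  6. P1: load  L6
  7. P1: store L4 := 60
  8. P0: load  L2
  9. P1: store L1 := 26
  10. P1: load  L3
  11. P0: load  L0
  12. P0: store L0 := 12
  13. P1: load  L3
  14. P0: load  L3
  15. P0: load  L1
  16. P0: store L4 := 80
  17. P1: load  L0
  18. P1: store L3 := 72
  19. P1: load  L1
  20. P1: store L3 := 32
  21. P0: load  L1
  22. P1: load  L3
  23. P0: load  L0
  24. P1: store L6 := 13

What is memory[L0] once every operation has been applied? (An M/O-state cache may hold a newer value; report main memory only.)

  op1 P0: load  L2 → E/I on L2; bus BusRd; mem=20
  op2 P1: load  L6 → I/E on L6; bus BusRd; mem=90
  op3 P1: load  L3 → I/E on L3; bus BusRd; mem=80
  op4 P1: store L4 := 6 → I/M on L4; bus BusRdX; mem=20
  op5 P1: store L2 := 3 → I/M on L2; bus BusRdX; mem=20
  op6 P1: load  L6 → I/E on L6; bus (none); mem=90
  op7 P1: store L4 := 60 → I/M on L4; bus (none); mem=20
  op8 P0: load  L2 → S/O on L2; bus BusRd; mem=20
  op9 P1: store L1 := 26 → I/M on L1; bus BusRdX; mem=60
  op10 P1: load  L3 → I/E on L3; bus (none); mem=80
  op11 P0: load  L0 → E/I on L0; bus BusRd; mem=80
  op12 P0: store L0 := 12 → M/I on L0; bus (none); mem=80
  op13 P1: load  L3 → I/E on L3; bus (none); mem=80
  op14 P0: load  L3 → S/S on L3; bus BusRd; mem=80
  op15 P0: load  L1 → S/O on L1; bus BusRd; mem=60
  op16 P0: store L4 := 80 → M/I on L4; bus BusRdX Flush; mem=60
  op17 P1: load  L0 → O/S on L0; bus BusRd; mem=80
  op18 P1: store L3 := 72 → I/M on L3; bus BusUpgr; mem=80
  op19 P1: load  L1 → S/O on L1; bus (none); mem=60
  op20 P1: store L3 := 32 → I/M on L3; bus (none); mem=80
  op21 P0: load  L1 → S/O on L1; bus (none); mem=60
  op22 P1: load  L3 → I/M on L3; bus (none); mem=80
  op23 P0: load  L0 → O/S on L0; bus (none); mem=80
  op24 P1: store L6 := 13 → I/M on L6; bus (none); mem=90

memory[L0] = 80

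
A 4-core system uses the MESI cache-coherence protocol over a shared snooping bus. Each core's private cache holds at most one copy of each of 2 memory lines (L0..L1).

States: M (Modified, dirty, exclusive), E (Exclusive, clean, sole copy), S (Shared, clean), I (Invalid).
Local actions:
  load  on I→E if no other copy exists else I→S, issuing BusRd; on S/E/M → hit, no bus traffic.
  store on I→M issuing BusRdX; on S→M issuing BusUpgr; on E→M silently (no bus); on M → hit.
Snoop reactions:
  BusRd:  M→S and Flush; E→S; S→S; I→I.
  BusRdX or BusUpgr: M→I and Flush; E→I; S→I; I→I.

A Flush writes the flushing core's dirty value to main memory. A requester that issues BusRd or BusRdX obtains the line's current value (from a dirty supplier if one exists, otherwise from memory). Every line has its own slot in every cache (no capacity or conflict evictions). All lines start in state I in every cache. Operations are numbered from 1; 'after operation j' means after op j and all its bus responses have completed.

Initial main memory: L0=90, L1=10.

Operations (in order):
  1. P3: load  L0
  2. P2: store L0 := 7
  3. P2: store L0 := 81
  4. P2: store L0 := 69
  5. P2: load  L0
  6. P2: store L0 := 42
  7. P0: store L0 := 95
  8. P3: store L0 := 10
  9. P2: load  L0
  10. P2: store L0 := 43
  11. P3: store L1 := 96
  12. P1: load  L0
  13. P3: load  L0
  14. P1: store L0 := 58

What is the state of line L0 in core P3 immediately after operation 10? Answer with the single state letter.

1. P3: load  L0  bus=[BusRd]  L0: P0=I P1=I P2=I P3=E  mem[L0]=90
2. P2: store L0 := 7  bus=[BusRdX]  L0: P0=I P1=I P2=M P3=I  mem[L0]=90
3. P2: store L0 := 81  bus=[-]  L0: P0=I P1=I P2=M P3=I  mem[L0]=90
4. P2: store L0 := 69  bus=[-]  L0: P0=I P1=I P2=M P3=I  mem[L0]=90
5. P2: load  L0  bus=[-]  L0: P0=I P1=I P2=M P3=I  mem[L0]=90
6. P2: store L0 := 42  bus=[-]  L0: P0=I P1=I P2=M P3=I  mem[L0]=90
7. P0: store L0 := 95  bus=[BusRdX,Flush]  L0: P0=M P1=I P2=I P3=I  mem[L0]=42
8. P3: store L0 := 10  bus=[BusRdX,Flush]  L0: P0=I P1=I P2=I P3=M  mem[L0]=95
9. P2: load  L0  bus=[BusRd,Flush]  L0: P0=I P1=I P2=S P3=S  mem[L0]=10
10. P2: store L0 := 43  bus=[BusUpgr]  L0: P0=I P1=I P2=M P3=I  mem[L0]=10
11. P3: store L1 := 96  bus=[BusRdX]  L1: P0=I P1=I P2=I P3=M  mem[L1]=10
12. P1: load  L0  bus=[BusRd,Flush]  L0: P0=I P1=S P2=S P3=I  mem[L0]=43
13. P3: load  L0  bus=[BusRd]  L0: P0=I P1=S P2=S P3=S  mem[L0]=43
14. P1: store L0 := 58  bus=[BusUpgr]  L0: P0=I P1=M P2=I P3=I  mem[L0]=43

state = I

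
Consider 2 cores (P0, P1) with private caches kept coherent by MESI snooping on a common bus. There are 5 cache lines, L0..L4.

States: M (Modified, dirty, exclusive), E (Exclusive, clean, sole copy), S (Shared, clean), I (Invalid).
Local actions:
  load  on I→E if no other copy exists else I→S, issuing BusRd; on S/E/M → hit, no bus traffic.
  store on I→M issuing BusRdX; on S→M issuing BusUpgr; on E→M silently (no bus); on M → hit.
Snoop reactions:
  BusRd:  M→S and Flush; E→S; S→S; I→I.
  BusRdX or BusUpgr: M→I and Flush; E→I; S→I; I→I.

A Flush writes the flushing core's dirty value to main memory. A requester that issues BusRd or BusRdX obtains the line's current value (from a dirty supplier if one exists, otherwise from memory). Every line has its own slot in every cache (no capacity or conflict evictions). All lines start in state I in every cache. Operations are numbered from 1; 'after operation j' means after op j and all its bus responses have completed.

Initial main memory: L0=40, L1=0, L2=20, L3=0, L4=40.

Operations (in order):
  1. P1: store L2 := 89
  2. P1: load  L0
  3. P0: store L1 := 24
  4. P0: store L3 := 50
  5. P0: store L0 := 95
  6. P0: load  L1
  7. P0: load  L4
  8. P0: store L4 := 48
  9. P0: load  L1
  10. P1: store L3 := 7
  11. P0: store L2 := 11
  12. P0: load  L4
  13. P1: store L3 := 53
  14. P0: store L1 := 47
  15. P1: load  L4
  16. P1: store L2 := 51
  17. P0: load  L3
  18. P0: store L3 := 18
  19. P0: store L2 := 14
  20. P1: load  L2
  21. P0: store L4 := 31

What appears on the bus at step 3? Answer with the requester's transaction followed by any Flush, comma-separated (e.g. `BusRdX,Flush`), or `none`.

  op1 P1: store L2 := 89 → I/M on L2; bus BusRdX; mem=20
  op2 P1: load  L0 → I/E on L0; bus BusRd; mem=40
  op3 P0: store L1 := 24 → M/I on L1; bus BusRdX; mem=0
  op4 P0: store L3 := 50 → M/I on L3; bus BusRdX; mem=0
  op5 P0: store L0 := 95 → M/I on L0; bus BusRdX; mem=40
  op6 P0: load  L1 → M/I on L1; bus (none); mem=0
  op7 P0: load  L4 → E/I on L4; bus BusRd; mem=40
  op8 P0: store L4 := 48 → M/I on L4; bus (none); mem=40
  op9 P0: load  L1 → M/I on L1; bus (none); mem=0
  op10 P1: store L3 := 7 → I/M on L3; bus BusRdX Flush; mem=50
  op11 P0: store L2 := 11 → M/I on L2; bus BusRdX Flush; mem=89
  op12 P0: load  L4 → M/I on L4; bus (none); mem=40
  op13 P1: store L3 := 53 → I/M on L3; bus (none); mem=50
  op14 P0: store L1 := 47 → M/I on L1; bus (none); mem=0
  op15 P1: load  L4 → S/S on L4; bus BusRd Flush; mem=48
  op16 P1: store L2 := 51 → I/M on L2; bus BusRdX Flush; mem=11
  op17 P0: load  L3 → S/S on L3; bus BusRd Flush; mem=53
  op18 P0: store L3 := 18 → M/I on L3; bus BusUpgr; mem=53
  op19 P0: store L2 := 14 → M/I on L2; bus BusRdX Flush; mem=51
  op20 P1: load  L2 → S/S on L2; bus BusRd Flush; mem=14
  op21 P0: store L4 := 31 → M/I on L4; bus BusUpgr; mem=48

bus = BusRdX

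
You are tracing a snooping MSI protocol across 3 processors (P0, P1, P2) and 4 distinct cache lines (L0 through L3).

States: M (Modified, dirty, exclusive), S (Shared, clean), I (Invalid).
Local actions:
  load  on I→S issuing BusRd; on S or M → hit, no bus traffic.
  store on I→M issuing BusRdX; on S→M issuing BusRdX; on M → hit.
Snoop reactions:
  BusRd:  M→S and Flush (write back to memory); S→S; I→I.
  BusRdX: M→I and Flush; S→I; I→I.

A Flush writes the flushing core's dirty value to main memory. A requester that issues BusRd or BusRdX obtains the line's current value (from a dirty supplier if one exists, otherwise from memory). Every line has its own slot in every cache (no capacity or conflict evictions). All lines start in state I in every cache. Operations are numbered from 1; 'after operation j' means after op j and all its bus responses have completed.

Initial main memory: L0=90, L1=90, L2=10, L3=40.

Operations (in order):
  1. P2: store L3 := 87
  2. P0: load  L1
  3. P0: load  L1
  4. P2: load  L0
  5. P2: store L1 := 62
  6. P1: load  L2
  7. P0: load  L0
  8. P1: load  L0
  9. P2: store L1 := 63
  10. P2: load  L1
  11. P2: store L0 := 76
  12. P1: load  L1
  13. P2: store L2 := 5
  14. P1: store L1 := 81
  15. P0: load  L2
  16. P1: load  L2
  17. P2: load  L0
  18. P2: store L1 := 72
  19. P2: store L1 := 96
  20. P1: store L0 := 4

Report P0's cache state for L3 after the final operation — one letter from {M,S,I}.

state = I

1. P2: store L3 := 87  bus=[BusRdX]  L3: P0=I P1=I P2=M  mem[L3]=40
2. P0: load  L1  bus=[BusRd]  L1: P0=S P1=I P2=I  mem[L1]=90
3. P0: load  L1  bus=[-]  L1: P0=S P1=I P2=I  mem[L1]=90
4. P2: load  L0  bus=[BusRd]  L0: P0=I P1=I P2=S  mem[L0]=90
5. P2: store L1 := 62  bus=[BusRdX]  L1: P0=I P1=I P2=M  mem[L1]=90
6. P1: load  L2  bus=[BusRd]  L2: P0=I P1=S P2=I  mem[L2]=10
7. P0: load  L0  bus=[BusRd]  L0: P0=S P1=I P2=S  mem[L0]=90
8. P1: load  L0  bus=[BusRd]  L0: P0=S P1=S P2=S  mem[L0]=90
9. P2: store L1 := 63  bus=[-]  L1: P0=I P1=I P2=M  mem[L1]=90
10. P2: load  L1  bus=[-]  L1: P0=I P1=I P2=M  mem[L1]=90
11. P2: store L0 := 76  bus=[BusRdX]  L0: P0=I P1=I P2=M  mem[L0]=90
12. P1: load  L1  bus=[BusRd,Flush]  L1: P0=I P1=S P2=S  mem[L1]=63
13. P2: store L2 := 5  bus=[BusRdX]  L2: P0=I P1=I P2=M  mem[L2]=10
14. P1: store L1 := 81  bus=[BusRdX]  L1: P0=I P1=M P2=I  mem[L1]=63
15. P0: load  L2  bus=[BusRd,Flush]  L2: P0=S P1=I P2=S  mem[L2]=5
16. P1: load  L2  bus=[BusRd]  L2: P0=S P1=S P2=S  mem[L2]=5
17. P2: load  L0  bus=[-]  L0: P0=I P1=I P2=M  mem[L0]=90
18. P2: store L1 := 72  bus=[BusRdX,Flush]  L1: P0=I P1=I P2=M  mem[L1]=81
19. P2: store L1 := 96  bus=[-]  L1: P0=I P1=I P2=M  mem[L1]=81
20. P1: store L0 := 4  bus=[BusRdX,Flush]  L0: P0=I P1=M P2=I  mem[L0]=76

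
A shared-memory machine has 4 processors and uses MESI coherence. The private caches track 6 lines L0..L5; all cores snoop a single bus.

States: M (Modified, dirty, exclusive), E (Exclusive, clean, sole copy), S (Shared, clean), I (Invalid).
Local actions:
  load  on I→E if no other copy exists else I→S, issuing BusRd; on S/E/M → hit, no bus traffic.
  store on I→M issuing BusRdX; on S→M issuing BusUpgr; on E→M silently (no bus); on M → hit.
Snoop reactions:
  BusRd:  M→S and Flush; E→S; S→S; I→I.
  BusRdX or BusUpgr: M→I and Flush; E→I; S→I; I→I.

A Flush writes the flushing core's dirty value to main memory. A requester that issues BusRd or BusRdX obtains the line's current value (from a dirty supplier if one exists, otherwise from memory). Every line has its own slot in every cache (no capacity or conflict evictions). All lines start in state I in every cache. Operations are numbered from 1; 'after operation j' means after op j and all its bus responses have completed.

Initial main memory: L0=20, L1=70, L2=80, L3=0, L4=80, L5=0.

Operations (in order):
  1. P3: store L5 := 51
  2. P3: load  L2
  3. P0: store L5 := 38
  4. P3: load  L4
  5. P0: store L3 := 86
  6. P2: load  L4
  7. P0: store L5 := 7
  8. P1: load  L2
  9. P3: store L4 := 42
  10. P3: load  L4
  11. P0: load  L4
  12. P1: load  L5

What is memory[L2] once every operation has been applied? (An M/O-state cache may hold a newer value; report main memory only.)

[1] P3: store L5 := 51 | P0:I, P1:I, P2:I, P3:M(51) | bus: BusRdX
[2] P3: load  L2 | P0:I, P1:I, P2:I, P3:E(80) | bus: BusRd
[3] P0: store L5 := 38 | P0:M(38), P1:I, P2:I, P3:I | bus: BusRdX,Flush
[4] P3: load  L4 | P0:I, P1:I, P2:I, P3:E(80) | bus: BusRd
[5] P0: store L3 := 86 | P0:M(86), P1:I, P2:I, P3:I | bus: BusRdX
[6] P2: load  L4 | P0:I, P1:I, P2:S(80), P3:S(80) | bus: BusRd
[7] P0: store L5 := 7 | P0:M(7), P1:I, P2:I, P3:I | bus: none
[8] P1: load  L2 | P0:I, P1:S(80), P2:I, P3:S(80) | bus: BusRd
[9] P3: store L4 := 42 | P0:I, P1:I, P2:I, P3:M(42) | bus: BusUpgr
[10] P3: load  L4 | P0:I, P1:I, P2:I, P3:M(42) | bus: none
[11] P0: load  L4 | P0:S(42), P1:I, P2:I, P3:S(42) | bus: BusRd,Flush
[12] P1: load  L5 | P0:S(7), P1:S(7), P2:I, P3:I | bus: BusRd,Flush

memory[L2] = 80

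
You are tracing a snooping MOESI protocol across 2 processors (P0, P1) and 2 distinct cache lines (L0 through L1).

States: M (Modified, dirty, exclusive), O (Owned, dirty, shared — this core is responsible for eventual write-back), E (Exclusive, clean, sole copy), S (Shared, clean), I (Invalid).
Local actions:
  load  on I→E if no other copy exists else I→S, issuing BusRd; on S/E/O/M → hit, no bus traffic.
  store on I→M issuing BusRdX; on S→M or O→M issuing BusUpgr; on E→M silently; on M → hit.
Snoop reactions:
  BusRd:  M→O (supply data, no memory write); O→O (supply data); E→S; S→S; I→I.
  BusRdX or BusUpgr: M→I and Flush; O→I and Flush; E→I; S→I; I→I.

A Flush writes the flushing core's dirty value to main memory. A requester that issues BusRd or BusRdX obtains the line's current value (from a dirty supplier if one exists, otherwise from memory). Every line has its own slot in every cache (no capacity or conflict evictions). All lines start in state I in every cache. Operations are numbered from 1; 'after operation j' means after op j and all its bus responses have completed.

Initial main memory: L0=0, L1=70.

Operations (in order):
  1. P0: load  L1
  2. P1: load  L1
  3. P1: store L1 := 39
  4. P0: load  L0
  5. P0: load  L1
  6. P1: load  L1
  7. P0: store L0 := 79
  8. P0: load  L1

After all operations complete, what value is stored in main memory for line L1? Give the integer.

memory[L1] = 70

[1] P0: load  L1 | P0:E(70), P1:I | bus: BusRd
[2] P1: load  L1 | P0:S(70), P1:S(70) | bus: BusRd
[3] P1: store L1 := 39 | P0:I, P1:M(39) | bus: BusUpgr
[4] P0: load  L0 | P0:E(0), P1:I | bus: BusRd
[5] P0: load  L1 | P0:S(39), P1:O(39) | bus: BusRd
[6] P1: load  L1 | P0:S(39), P1:O(39) | bus: none
[7] P0: store L0 := 79 | P0:M(79), P1:I | bus: none
[8] P0: load  L1 | P0:S(39), P1:O(39) | bus: none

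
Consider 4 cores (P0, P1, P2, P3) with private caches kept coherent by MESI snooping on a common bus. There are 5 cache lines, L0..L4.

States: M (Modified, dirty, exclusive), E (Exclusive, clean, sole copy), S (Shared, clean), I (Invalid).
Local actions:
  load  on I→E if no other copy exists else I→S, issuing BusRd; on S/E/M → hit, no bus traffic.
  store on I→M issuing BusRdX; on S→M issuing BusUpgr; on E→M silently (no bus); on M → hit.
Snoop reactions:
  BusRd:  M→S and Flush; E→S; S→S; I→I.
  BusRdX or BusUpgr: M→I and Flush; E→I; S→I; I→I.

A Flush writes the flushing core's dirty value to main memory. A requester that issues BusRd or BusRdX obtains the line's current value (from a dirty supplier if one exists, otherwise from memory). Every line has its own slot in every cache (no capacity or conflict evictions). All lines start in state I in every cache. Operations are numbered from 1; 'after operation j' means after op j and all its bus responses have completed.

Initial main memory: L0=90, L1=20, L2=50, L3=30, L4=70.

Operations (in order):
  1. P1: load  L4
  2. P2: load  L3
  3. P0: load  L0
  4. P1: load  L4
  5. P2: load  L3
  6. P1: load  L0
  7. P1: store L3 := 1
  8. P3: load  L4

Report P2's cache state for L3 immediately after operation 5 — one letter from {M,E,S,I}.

state = E

step 1: P1: load  L4  ⟶  IEII  (L4)  txn=BusRd  M[L4]=70
step 2: P2: load  L3  ⟶  IIEI  (L3)  txn=BusRd  M[L3]=30
step 3: P0: load  L0  ⟶  EIII  (L0)  txn=BusRd  M[L0]=90
step 4: P1: load  L4  ⟶  IEII  (L4)  txn=∅  M[L4]=70
step 5: P2: load  L3  ⟶  IIEI  (L3)  txn=∅  M[L3]=30
step 6: P1: load  L0  ⟶  SSII  (L0)  txn=BusRd  M[L0]=90
step 7: P1: store L3 := 1  ⟶  IMII  (L3)  txn=BusRdX  M[L3]=30
step 8: P3: load  L4  ⟶  ISIS  (L4)  txn=BusRd  M[L4]=70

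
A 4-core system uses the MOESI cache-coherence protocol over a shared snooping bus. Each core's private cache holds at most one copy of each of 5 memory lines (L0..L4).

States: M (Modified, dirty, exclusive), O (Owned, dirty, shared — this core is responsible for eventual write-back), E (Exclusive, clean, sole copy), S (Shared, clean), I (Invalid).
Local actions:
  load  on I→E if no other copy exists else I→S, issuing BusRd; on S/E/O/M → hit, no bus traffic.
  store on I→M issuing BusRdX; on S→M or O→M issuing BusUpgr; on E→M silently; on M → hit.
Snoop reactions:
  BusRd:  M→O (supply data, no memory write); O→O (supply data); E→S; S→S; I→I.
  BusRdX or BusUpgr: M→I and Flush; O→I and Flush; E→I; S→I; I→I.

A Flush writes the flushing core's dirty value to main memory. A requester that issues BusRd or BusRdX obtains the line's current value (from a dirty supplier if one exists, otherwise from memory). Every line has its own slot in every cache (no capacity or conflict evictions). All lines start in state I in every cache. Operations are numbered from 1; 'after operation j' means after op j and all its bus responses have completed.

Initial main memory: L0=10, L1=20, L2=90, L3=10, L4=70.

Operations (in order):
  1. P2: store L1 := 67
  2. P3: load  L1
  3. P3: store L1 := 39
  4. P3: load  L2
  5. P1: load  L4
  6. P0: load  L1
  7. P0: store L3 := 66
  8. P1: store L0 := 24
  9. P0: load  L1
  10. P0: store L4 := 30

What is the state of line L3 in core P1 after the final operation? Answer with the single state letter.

state = I

step 1: P2: store L1 := 67  ⟶  IIMI  (L1)  txn=BusRdX  M[L1]=20
step 2: P3: load  L1  ⟶  IIOS  (L1)  txn=BusRd  M[L1]=20
step 3: P3: store L1 := 39  ⟶  IIIM  (L1)  txn=BusUpgr+Flush  M[L1]=67
step 4: P3: load  L2  ⟶  IIIE  (L2)  txn=BusRd  M[L2]=90
step 5: P1: load  L4  ⟶  IEII  (L4)  txn=BusRd  M[L4]=70
step 6: P0: load  L1  ⟶  SIIO  (L1)  txn=BusRd  M[L1]=67
step 7: P0: store L3 := 66  ⟶  MIII  (L3)  txn=BusRdX  M[L3]=10
step 8: P1: store L0 := 24  ⟶  IMII  (L0)  txn=BusRdX  M[L0]=10
step 9: P0: load  L1  ⟶  SIIO  (L1)  txn=∅  M[L1]=67
step 10: P0: store L4 := 30  ⟶  MIII  (L4)  txn=BusRdX  M[L4]=70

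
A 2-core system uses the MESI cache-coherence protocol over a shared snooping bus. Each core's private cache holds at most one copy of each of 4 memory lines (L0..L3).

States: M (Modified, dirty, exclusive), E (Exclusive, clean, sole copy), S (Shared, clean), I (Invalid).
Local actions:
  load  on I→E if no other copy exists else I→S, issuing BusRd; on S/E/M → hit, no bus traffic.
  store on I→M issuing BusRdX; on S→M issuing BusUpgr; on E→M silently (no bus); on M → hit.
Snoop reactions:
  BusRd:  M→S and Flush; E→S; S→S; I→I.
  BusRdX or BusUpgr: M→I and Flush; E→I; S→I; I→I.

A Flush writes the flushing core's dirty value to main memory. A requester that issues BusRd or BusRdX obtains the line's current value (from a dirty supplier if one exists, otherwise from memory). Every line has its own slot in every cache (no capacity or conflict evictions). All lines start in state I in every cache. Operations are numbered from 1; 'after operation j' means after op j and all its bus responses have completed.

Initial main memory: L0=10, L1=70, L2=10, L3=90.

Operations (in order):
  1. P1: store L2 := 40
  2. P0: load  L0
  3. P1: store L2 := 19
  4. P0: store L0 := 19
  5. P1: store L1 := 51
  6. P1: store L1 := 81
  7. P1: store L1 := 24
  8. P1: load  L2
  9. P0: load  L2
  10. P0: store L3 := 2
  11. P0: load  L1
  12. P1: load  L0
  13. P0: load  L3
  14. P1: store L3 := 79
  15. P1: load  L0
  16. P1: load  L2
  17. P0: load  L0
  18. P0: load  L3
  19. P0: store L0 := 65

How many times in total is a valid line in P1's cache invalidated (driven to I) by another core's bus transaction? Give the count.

invalidations = 1

[1] P1: store L2 := 40 | P0:I, P1:M(40) | bus: BusRdX
[2] P0: load  L0 | P0:E(10), P1:I | bus: BusRd
[3] P1: store L2 := 19 | P0:I, P1:M(19) | bus: none
[4] P0: store L0 := 19 | P0:M(19), P1:I | bus: none
[5] P1: store L1 := 51 | P0:I, P1:M(51) | bus: BusRdX
[6] P1: store L1 := 81 | P0:I, P1:M(81) | bus: none
[7] P1: store L1 := 24 | P0:I, P1:M(24) | bus: none
[8] P1: load  L2 | P0:I, P1:M(19) | bus: none
[9] P0: load  L2 | P0:S(19), P1:S(19) | bus: BusRd,Flush
[10] P0: store L3 := 2 | P0:M(2), P1:I | bus: BusRdX
[11] P0: load  L1 | P0:S(24), P1:S(24) | bus: BusRd,Flush
[12] P1: load  L0 | P0:S(19), P1:S(19) | bus: BusRd,Flush
[13] P0: load  L3 | P0:M(2), P1:I | bus: none
[14] P1: store L3 := 79 | P0:I, P1:M(79) | bus: BusRdX,Flush
[15] P1: load  L0 | P0:S(19), P1:S(19) | bus: none
[16] P1: load  L2 | P0:S(19), P1:S(19) | bus: none
[17] P0: load  L0 | P0:S(19), P1:S(19) | bus: none
[18] P0: load  L3 | P0:S(79), P1:S(79) | bus: BusRd,Flush
[19] P0: store L0 := 65 | P0:M(65), P1:I | bus: BusUpgr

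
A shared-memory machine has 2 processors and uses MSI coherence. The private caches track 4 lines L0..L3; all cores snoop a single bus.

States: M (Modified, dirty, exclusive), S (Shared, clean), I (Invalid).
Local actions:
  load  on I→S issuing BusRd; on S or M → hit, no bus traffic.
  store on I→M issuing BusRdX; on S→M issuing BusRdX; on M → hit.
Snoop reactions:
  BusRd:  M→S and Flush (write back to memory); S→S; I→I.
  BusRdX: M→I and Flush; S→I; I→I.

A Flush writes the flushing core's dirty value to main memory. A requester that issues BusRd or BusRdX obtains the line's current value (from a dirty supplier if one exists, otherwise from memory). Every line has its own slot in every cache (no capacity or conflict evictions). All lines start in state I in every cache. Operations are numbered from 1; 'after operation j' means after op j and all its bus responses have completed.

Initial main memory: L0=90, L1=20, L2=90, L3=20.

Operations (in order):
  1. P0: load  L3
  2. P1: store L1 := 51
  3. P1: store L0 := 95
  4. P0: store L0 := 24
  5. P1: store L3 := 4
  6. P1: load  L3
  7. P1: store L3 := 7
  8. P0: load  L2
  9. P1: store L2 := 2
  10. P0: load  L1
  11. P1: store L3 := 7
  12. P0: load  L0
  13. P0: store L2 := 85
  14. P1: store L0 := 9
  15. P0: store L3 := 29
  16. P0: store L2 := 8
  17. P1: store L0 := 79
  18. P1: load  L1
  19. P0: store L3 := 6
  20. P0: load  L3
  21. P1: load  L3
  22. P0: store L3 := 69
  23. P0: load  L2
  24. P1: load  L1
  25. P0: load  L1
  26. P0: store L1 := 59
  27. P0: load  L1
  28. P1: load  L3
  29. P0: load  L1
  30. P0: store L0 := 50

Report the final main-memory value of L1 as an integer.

1. P0: load  L3  bus=[BusRd]  L3: P0=S P1=I  mem[L3]=20
2. P1: store L1 := 51  bus=[BusRdX]  L1: P0=I P1=M  mem[L1]=20
3. P1: store L0 := 95  bus=[BusRdX]  L0: P0=I P1=M  mem[L0]=90
4. P0: store L0 := 24  bus=[BusRdX,Flush]  L0: P0=M P1=I  mem[L0]=95
5. P1: store L3 := 4  bus=[BusRdX]  L3: P0=I P1=M  mem[L3]=20
6. P1: load  L3  bus=[-]  L3: P0=I P1=M  mem[L3]=20
7. P1: store L3 := 7  bus=[-]  L3: P0=I P1=M  mem[L3]=20
8. P0: load  L2  bus=[BusRd]  L2: P0=S P1=I  mem[L2]=90
9. P1: store L2 := 2  bus=[BusRdX]  L2: P0=I P1=M  mem[L2]=90
10. P0: load  L1  bus=[BusRd,Flush]  L1: P0=S P1=S  mem[L1]=51
11. P1: store L3 := 7  bus=[-]  L3: P0=I P1=M  mem[L3]=20
12. P0: load  L0  bus=[-]  L0: P0=M P1=I  mem[L0]=95
13. P0: store L2 := 85  bus=[BusRdX,Flush]  L2: P0=M P1=I  mem[L2]=2
14. P1: store L0 := 9  bus=[BusRdX,Flush]  L0: P0=I P1=M  mem[L0]=24
15. P0: store L3 := 29  bus=[BusRdX,Flush]  L3: P0=M P1=I  mem[L3]=7
16. P0: store L2 := 8  bus=[-]  L2: P0=M P1=I  mem[L2]=2
17. P1: store L0 := 79  bus=[-]  L0: P0=I P1=M  mem[L0]=24
18. P1: load  L1  bus=[-]  L1: P0=S P1=S  mem[L1]=51
19. P0: store L3 := 6  bus=[-]  L3: P0=M P1=I  mem[L3]=7
20. P0: load  L3  bus=[-]  L3: P0=M P1=I  mem[L3]=7
21. P1: load  L3  bus=[BusRd,Flush]  L3: P0=S P1=S  mem[L3]=6
22. P0: store L3 := 69  bus=[BusRdX]  L3: P0=M P1=I  mem[L3]=6
23. P0: load  L2  bus=[-]  L2: P0=M P1=I  mem[L2]=2
24. P1: load  L1  bus=[-]  L1: P0=S P1=S  mem[L1]=51
25. P0: load  L1  bus=[-]  L1: P0=S P1=S  mem[L1]=51
26. P0: store L1 := 59  bus=[BusRdX]  L1: P0=M P1=I  mem[L1]=51
27. P0: load  L1  bus=[-]  L1: P0=M P1=I  mem[L1]=51
28. P1: load  L3  bus=[BusRd,Flush]  L3: P0=S P1=S  mem[L3]=69
29. P0: load  L1  bus=[-]  L1: P0=M P1=I  mem[L1]=51
30. P0: store L0 := 50  bus=[BusRdX,Flush]  L0: P0=M P1=I  mem[L0]=79

memory[L1] = 51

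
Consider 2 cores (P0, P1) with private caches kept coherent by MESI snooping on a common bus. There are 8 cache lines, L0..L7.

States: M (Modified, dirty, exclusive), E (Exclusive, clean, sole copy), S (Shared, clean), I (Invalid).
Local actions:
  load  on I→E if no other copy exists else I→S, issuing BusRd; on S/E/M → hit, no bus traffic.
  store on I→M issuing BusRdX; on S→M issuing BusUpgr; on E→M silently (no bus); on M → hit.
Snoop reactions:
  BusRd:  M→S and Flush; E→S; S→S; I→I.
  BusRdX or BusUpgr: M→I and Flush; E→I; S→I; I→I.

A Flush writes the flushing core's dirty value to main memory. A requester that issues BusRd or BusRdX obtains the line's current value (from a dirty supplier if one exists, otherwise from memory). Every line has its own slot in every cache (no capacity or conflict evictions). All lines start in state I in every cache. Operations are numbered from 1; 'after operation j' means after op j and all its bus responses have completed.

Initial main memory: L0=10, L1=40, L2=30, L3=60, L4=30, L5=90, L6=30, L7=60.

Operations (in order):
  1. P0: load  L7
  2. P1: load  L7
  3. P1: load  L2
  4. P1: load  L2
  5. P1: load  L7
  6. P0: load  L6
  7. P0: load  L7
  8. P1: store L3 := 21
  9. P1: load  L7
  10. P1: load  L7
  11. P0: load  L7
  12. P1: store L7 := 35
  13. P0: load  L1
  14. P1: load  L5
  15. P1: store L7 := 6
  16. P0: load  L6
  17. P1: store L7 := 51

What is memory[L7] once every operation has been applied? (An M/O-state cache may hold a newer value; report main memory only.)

memory[L7] = 60

step 1: P0: load  L7  ⟶  EI  (L7)  txn=BusRd  M[L7]=60
step 2: P1: load  L7  ⟶  SS  (L7)  txn=BusRd  M[L7]=60
step 3: P1: load  L2  ⟶  IE  (L2)  txn=BusRd  M[L2]=30
step 4: P1: load  L2  ⟶  IE  (L2)  txn=∅  M[L2]=30
step 5: P1: load  L7  ⟶  SS  (L7)  txn=∅  M[L7]=60
step 6: P0: load  L6  ⟶  EI  (L6)  txn=BusRd  M[L6]=30
step 7: P0: load  L7  ⟶  SS  (L7)  txn=∅  M[L7]=60
step 8: P1: store L3 := 21  ⟶  IM  (L3)  txn=BusRdX  M[L3]=60
step 9: P1: load  L7  ⟶  SS  (L7)  txn=∅  M[L7]=60
step 10: P1: load  L7  ⟶  SS  (L7)  txn=∅  M[L7]=60
step 11: P0: load  L7  ⟶  SS  (L7)  txn=∅  M[L7]=60
step 12: P1: store L7 := 35  ⟶  IM  (L7)  txn=BusUpgr  M[L7]=60
step 13: P0: load  L1  ⟶  EI  (L1)  txn=BusRd  M[L1]=40
step 14: P1: load  L5  ⟶  IE  (L5)  txn=BusRd  M[L5]=90
step 15: P1: store L7 := 6  ⟶  IM  (L7)  txn=∅  M[L7]=60
step 16: P0: load  L6  ⟶  EI  (L6)  txn=∅  M[L6]=30
step 17: P1: store L7 := 51  ⟶  IM  (L7)  txn=∅  M[L7]=60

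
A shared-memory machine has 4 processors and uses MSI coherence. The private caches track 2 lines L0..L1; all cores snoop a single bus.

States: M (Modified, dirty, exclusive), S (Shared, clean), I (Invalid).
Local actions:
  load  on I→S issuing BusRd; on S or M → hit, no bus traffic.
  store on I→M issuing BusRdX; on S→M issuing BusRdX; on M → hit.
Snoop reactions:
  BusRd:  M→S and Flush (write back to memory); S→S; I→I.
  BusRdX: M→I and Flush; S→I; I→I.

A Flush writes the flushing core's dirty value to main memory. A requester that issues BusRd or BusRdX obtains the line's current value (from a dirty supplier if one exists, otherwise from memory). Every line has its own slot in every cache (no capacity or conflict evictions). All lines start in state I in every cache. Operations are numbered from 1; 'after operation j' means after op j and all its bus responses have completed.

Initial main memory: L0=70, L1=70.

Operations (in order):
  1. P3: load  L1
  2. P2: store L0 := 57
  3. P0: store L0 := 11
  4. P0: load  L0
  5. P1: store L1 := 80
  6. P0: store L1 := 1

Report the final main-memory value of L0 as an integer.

  op1 P3: load  L1 → I/I/I/S on L1; bus BusRd; mem=70
  op2 P2: store L0 := 57 → I/I/M/I on L0; bus BusRdX; mem=70
  op3 P0: store L0 := 11 → M/I/I/I on L0; bus BusRdX Flush; mem=57
  op4 P0: load  L0 → M/I/I/I on L0; bus (none); mem=57
  op5 P1: store L1 := 80 → I/M/I/I on L1; bus BusRdX; mem=70
  op6 P0: store L1 := 1 → M/I/I/I on L1; bus BusRdX Flush; mem=80

memory[L0] = 57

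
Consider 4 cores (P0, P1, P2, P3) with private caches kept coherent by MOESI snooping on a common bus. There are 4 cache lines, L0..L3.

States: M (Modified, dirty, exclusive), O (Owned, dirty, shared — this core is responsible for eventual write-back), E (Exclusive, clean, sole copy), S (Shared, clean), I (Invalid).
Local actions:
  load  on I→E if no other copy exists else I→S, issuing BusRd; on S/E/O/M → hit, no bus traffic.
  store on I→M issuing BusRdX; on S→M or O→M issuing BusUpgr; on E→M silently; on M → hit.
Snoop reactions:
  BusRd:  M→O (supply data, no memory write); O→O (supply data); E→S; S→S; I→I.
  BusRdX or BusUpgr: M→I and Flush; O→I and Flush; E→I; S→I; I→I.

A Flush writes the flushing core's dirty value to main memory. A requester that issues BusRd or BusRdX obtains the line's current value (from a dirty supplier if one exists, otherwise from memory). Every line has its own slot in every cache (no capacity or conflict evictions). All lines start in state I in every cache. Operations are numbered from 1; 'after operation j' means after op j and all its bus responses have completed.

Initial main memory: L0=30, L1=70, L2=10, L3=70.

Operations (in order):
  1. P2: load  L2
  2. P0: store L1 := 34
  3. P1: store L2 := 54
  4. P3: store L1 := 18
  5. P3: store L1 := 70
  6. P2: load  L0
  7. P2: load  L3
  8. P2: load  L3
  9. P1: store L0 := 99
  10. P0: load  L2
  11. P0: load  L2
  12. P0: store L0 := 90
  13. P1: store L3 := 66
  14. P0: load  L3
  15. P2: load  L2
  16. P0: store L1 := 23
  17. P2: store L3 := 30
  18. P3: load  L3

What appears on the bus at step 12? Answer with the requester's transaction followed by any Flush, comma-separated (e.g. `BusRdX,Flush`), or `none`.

bus = BusRdX,Flush

step 1: P2: load  L2  ⟶  IIEI  (L2)  txn=BusRd  M[L2]=10
step 2: P0: store L1 := 34  ⟶  MIII  (L1)  txn=BusRdX  M[L1]=70
step 3: P1: store L2 := 54  ⟶  IMII  (L2)  txn=BusRdX  M[L2]=10
step 4: P3: store L1 := 18  ⟶  IIIM  (L1)  txn=BusRdX+Flush  M[L1]=34
step 5: P3: store L1 := 70  ⟶  IIIM  (L1)  txn=∅  M[L1]=34
step 6: P2: load  L0  ⟶  IIEI  (L0)  txn=BusRd  M[L0]=30
step 7: P2: load  L3  ⟶  IIEI  (L3)  txn=BusRd  M[L3]=70
step 8: P2: load  L3  ⟶  IIEI  (L3)  txn=∅  M[L3]=70
step 9: P1: store L0 := 99  ⟶  IMII  (L0)  txn=BusRdX  M[L0]=30
step 10: P0: load  L2  ⟶  SOII  (L2)  txn=BusRd  M[L2]=10
step 11: P0: load  L2  ⟶  SOII  (L2)  txn=∅  M[L2]=10
step 12: P0: store L0 := 90  ⟶  MIII  (L0)  txn=BusRdX+Flush  M[L0]=99
step 13: P1: store L3 := 66  ⟶  IMII  (L3)  txn=BusRdX  M[L3]=70
step 14: P0: load  L3  ⟶  SOII  (L3)  txn=BusRd  M[L3]=70
step 15: P2: load  L2  ⟶  SOSI  (L2)  txn=BusRd  M[L2]=10
step 16: P0: store L1 := 23  ⟶  MIII  (L1)  txn=BusRdX+Flush  M[L1]=70
step 17: P2: store L3 := 30  ⟶  IIMI  (L3)  txn=BusRdX+Flush  M[L3]=66
step 18: P3: load  L3  ⟶  IIOS  (L3)  txn=BusRd  M[L3]=66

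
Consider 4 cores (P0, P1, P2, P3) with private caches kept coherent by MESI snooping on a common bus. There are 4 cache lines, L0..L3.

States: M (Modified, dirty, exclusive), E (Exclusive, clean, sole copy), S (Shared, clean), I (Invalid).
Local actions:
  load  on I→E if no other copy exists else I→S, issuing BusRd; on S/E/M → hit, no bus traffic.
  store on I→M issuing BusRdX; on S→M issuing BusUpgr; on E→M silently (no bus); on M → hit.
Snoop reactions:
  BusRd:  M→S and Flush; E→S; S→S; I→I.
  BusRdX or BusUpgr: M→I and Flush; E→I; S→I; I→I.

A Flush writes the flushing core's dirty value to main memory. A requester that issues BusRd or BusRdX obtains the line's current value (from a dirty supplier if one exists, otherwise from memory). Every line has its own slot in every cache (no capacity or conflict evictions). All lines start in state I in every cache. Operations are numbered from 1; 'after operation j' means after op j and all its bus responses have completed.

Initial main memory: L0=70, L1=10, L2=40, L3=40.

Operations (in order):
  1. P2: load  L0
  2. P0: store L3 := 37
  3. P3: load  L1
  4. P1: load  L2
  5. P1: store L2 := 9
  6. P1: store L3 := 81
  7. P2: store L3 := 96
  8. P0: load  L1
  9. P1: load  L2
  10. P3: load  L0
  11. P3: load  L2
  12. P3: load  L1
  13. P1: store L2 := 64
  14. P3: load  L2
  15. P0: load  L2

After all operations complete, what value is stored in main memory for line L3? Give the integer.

[1] P2: load  L0 | P0:I, P1:I, P2:E(70), P3:I | bus: BusRd
[2] P0: store L3 := 37 | P0:M(37), P1:I, P2:I, P3:I | bus: BusRdX
[3] P3: load  L1 | P0:I, P1:I, P2:I, P3:E(10) | bus: BusRd
[4] P1: load  L2 | P0:I, P1:E(40), P2:I, P3:I | bus: BusRd
[5] P1: store L2 := 9 | P0:I, P1:M(9), P2:I, P3:I | bus: none
[6] P1: store L3 := 81 | P0:I, P1:M(81), P2:I, P3:I | bus: BusRdX,Flush
[7] P2: store L3 := 96 | P0:I, P1:I, P2:M(96), P3:I | bus: BusRdX,Flush
[8] P0: load  L1 | P0:S(10), P1:I, P2:I, P3:S(10) | bus: BusRd
[9] P1: load  L2 | P0:I, P1:M(9), P2:I, P3:I | bus: none
[10] P3: load  L0 | P0:I, P1:I, P2:S(70), P3:S(70) | bus: BusRd
[11] P3: load  L2 | P0:I, P1:S(9), P2:I, P3:S(9) | bus: BusRd,Flush
[12] P3: load  L1 | P0:S(10), P1:I, P2:I, P3:S(10) | bus: none
[13] P1: store L2 := 64 | P0:I, P1:M(64), P2:I, P3:I | bus: BusUpgr
[14] P3: load  L2 | P0:I, P1:S(64), P2:I, P3:S(64) | bus: BusRd,Flush
[15] P0: load  L2 | P0:S(64), P1:S(64), P2:I, P3:S(64) | bus: BusRd

memory[L3] = 81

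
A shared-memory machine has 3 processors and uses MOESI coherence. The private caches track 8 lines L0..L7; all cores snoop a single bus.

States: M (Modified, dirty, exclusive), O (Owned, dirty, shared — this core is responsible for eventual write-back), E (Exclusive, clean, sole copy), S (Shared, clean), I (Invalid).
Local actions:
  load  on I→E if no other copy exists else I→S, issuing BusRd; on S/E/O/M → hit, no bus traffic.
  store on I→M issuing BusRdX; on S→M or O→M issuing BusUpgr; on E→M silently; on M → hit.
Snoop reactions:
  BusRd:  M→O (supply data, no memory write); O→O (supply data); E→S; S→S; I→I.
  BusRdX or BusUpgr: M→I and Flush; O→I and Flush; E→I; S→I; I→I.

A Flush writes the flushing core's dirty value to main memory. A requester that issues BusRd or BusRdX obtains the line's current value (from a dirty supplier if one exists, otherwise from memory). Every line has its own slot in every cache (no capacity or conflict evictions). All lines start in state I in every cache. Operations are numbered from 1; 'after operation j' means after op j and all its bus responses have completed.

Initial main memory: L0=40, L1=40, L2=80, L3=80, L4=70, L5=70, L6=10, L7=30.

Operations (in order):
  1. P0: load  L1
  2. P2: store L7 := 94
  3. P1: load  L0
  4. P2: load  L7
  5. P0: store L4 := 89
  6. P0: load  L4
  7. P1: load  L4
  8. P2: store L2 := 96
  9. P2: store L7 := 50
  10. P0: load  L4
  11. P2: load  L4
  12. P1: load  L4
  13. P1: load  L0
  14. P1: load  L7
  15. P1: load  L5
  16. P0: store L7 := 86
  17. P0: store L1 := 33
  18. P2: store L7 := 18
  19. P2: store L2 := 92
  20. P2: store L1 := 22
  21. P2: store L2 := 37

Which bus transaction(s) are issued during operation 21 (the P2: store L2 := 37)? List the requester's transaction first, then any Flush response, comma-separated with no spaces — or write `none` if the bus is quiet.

bus = none

[1] P0: load  L1 | P0:E(40), P1:I, P2:I | bus: BusRd
[2] P2: store L7 := 94 | P0:I, P1:I, P2:M(94) | bus: BusRdX
[3] P1: load  L0 | P0:I, P1:E(40), P2:I | bus: BusRd
[4] P2: load  L7 | P0:I, P1:I, P2:M(94) | bus: none
[5] P0: store L4 := 89 | P0:M(89), P1:I, P2:I | bus: BusRdX
[6] P0: load  L4 | P0:M(89), P1:I, P2:I | bus: none
[7] P1: load  L4 | P0:O(89), P1:S(89), P2:I | bus: BusRd
[8] P2: store L2 := 96 | P0:I, P1:I, P2:M(96) | bus: BusRdX
[9] P2: store L7 := 50 | P0:I, P1:I, P2:M(50) | bus: none
[10] P0: load  L4 | P0:O(89), P1:S(89), P2:I | bus: none
[11] P2: load  L4 | P0:O(89), P1:S(89), P2:S(89) | bus: BusRd
[12] P1: load  L4 | P0:O(89), P1:S(89), P2:S(89) | bus: none
[13] P1: load  L0 | P0:I, P1:E(40), P2:I | bus: none
[14] P1: load  L7 | P0:I, P1:S(50), P2:O(50) | bus: BusRd
[15] P1: load  L5 | P0:I, P1:E(70), P2:I | bus: BusRd
[16] P0: store L7 := 86 | P0:M(86), P1:I, P2:I | bus: BusRdX,Flush
[17] P0: store L1 := 33 | P0:M(33), P1:I, P2:I | bus: none
[18] P2: store L7 := 18 | P0:I, P1:I, P2:M(18) | bus: BusRdX,Flush
[19] P2: store L2 := 92 | P0:I, P1:I, P2:M(92) | bus: none
[20] P2: store L1 := 22 | P0:I, P1:I, P2:M(22) | bus: BusRdX,Flush
[21] P2: store L2 := 37 | P0:I, P1:I, P2:M(37) | bus: none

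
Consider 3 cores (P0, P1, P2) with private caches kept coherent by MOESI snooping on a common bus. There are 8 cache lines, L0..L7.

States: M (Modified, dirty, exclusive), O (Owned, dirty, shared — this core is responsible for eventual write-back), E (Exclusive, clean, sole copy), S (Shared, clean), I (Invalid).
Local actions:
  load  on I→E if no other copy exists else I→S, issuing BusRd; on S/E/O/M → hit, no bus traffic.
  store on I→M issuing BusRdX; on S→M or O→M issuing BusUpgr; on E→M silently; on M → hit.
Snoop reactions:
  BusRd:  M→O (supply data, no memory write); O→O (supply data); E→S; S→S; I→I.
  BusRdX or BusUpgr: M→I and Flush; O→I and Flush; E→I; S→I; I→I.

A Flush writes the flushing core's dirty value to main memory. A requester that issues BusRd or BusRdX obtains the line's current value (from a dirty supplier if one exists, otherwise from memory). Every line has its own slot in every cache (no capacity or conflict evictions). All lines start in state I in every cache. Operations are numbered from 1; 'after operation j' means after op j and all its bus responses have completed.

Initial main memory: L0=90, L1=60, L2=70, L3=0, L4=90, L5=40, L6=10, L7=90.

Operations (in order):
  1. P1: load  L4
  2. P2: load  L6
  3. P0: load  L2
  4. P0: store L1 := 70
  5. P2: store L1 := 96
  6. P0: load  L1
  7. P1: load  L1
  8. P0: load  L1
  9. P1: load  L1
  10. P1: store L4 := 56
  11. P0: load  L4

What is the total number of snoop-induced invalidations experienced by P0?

step 1: P1: load  L4  ⟶  IEI  (L4)  txn=BusRd  M[L4]=90
step 2: P2: load  L6  ⟶  IIE  (L6)  txn=BusRd  M[L6]=10
step 3: P0: load  L2  ⟶  EII  (L2)  txn=BusRd  M[L2]=70
step 4: P0: store L1 := 70  ⟶  MII  (L1)  txn=BusRdX  M[L1]=60
step 5: P2: store L1 := 96  ⟶  IIM  (L1)  txn=BusRdX+Flush  M[L1]=70
step 6: P0: load  L1  ⟶  SIO  (L1)  txn=BusRd  M[L1]=70
step 7: P1: load  L1  ⟶  SSO  (L1)  txn=BusRd  M[L1]=70
step 8: P0: load  L1  ⟶  SSO  (L1)  txn=∅  M[L1]=70
step 9: P1: load  L1  ⟶  SSO  (L1)  txn=∅  M[L1]=70
step 10: P1: store L4 := 56  ⟶  IMI  (L4)  txn=∅  M[L4]=90
step 11: P0: load  L4  ⟶  SOI  (L4)  txn=BusRd  M[L4]=90

invalidations = 1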